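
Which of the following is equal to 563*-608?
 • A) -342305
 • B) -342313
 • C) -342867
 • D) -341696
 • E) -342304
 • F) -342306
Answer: E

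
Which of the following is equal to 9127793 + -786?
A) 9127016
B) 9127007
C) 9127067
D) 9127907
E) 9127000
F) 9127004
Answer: B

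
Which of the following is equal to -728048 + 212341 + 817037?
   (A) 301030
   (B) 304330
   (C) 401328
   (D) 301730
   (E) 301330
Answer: E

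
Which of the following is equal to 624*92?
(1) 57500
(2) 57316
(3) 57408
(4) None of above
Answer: 3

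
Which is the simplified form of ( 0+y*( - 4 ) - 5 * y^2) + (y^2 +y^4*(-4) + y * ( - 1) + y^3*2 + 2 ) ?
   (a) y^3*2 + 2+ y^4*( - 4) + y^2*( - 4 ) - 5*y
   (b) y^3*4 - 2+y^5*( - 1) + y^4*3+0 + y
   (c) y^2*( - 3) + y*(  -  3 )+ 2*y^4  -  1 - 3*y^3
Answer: a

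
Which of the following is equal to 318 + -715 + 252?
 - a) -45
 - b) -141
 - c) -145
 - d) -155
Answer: c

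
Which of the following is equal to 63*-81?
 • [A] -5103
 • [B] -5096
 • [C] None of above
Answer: A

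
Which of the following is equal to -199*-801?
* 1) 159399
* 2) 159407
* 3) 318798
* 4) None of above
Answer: 1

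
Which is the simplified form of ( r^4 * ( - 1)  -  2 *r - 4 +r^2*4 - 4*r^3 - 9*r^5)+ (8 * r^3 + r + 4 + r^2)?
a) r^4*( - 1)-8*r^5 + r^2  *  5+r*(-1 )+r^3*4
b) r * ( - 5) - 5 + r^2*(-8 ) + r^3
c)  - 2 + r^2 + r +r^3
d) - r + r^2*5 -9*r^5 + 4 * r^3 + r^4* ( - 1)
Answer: d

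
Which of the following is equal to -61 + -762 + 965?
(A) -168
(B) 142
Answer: B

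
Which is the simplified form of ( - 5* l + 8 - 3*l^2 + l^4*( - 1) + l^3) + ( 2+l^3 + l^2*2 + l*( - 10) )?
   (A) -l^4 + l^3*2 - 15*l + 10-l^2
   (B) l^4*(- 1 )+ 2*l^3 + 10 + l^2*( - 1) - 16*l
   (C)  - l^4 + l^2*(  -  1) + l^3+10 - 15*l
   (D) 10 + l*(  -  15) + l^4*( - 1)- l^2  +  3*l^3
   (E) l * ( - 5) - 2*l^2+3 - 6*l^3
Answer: A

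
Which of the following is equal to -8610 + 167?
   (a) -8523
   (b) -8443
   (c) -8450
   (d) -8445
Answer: b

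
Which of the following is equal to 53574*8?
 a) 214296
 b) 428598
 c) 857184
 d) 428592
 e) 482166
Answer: d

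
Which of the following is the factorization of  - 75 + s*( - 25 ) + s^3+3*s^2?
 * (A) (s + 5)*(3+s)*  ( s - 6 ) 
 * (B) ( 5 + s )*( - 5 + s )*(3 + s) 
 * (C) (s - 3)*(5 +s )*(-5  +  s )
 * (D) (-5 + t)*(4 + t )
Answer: B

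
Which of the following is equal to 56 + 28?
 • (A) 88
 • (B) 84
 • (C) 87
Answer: B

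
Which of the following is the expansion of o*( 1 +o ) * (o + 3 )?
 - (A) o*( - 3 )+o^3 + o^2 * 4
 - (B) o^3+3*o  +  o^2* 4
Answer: B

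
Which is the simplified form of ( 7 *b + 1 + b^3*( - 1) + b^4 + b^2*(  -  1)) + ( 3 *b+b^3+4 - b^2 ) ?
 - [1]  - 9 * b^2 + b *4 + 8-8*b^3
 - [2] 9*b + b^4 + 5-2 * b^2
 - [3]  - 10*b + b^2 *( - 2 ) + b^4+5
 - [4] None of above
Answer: 4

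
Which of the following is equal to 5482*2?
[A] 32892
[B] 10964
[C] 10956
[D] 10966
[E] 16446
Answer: B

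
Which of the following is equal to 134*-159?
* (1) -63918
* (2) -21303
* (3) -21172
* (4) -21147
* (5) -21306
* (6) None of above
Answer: 5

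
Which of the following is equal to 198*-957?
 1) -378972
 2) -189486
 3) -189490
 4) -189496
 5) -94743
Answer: 2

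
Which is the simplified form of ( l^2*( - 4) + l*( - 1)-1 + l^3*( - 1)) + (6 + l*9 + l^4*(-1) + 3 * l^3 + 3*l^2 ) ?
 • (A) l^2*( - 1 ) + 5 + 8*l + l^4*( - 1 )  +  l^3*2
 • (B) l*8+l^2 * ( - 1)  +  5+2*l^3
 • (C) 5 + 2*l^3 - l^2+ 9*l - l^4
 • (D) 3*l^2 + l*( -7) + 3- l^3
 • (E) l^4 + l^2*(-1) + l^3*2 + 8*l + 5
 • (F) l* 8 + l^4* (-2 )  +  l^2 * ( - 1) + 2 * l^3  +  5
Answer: A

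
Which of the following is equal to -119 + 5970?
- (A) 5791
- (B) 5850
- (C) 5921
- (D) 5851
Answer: D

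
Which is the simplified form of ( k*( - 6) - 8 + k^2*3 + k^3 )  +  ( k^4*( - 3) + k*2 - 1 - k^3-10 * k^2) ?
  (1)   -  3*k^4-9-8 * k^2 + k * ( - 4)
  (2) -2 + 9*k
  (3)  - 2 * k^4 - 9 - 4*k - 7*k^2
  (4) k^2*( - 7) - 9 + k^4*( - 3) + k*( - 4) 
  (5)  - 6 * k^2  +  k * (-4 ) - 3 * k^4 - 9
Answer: 4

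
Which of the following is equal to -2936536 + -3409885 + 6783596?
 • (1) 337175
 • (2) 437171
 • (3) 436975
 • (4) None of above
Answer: 4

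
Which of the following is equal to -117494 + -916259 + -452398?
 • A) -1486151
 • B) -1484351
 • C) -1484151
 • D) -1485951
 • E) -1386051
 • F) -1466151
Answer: A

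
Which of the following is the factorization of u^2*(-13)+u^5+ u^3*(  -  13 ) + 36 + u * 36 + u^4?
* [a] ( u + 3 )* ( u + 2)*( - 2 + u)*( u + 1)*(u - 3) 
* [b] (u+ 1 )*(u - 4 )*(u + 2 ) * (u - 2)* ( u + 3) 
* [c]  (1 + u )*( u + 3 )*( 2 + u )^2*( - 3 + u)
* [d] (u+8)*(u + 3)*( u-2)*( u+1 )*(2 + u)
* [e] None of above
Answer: a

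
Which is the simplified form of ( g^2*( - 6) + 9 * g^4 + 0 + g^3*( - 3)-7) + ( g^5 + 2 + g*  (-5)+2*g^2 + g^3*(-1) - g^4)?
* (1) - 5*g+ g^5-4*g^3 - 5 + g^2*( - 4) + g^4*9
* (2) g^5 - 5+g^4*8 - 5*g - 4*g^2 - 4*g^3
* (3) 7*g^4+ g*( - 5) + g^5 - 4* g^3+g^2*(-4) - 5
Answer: 2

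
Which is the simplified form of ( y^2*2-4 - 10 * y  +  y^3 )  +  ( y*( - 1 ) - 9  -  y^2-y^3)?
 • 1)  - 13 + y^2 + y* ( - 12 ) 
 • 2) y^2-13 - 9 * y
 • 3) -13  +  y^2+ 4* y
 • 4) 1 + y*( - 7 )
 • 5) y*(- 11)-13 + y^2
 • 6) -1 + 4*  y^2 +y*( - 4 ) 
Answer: 5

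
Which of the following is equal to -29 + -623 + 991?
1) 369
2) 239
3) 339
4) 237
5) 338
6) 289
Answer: 3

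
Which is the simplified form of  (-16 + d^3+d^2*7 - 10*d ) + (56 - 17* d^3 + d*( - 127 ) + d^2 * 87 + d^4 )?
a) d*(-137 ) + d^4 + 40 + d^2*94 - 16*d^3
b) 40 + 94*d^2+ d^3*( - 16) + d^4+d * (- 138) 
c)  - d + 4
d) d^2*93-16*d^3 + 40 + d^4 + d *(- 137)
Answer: a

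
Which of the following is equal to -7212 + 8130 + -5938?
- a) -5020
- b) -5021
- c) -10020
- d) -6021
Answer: a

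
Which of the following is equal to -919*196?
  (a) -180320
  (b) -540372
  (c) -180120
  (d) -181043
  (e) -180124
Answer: e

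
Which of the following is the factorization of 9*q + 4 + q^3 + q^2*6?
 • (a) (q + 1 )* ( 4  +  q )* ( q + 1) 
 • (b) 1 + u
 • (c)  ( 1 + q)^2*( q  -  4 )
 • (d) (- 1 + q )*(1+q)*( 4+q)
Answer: a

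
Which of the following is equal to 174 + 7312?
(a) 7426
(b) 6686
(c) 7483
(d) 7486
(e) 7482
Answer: d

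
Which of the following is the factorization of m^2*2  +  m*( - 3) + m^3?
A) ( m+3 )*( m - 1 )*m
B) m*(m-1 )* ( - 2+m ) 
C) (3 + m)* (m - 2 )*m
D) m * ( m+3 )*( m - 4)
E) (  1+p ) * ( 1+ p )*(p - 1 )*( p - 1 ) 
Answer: A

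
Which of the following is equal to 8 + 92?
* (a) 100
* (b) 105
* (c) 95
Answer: a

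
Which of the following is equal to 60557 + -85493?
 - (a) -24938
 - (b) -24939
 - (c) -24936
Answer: c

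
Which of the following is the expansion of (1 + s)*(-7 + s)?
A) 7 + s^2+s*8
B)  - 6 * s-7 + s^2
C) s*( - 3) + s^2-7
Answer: B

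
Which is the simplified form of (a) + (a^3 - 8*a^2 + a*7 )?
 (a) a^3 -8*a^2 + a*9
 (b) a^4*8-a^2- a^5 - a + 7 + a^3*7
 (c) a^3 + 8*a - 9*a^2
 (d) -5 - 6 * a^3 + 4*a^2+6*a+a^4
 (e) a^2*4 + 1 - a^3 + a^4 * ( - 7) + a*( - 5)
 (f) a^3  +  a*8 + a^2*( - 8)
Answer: f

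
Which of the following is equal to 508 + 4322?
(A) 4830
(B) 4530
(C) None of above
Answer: A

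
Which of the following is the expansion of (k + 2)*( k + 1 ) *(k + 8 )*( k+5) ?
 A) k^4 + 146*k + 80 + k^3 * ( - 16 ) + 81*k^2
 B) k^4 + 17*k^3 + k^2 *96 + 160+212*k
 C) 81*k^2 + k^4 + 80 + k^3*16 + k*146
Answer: C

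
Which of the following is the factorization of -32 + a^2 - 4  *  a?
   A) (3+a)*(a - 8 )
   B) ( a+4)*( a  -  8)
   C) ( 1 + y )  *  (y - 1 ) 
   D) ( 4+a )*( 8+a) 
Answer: B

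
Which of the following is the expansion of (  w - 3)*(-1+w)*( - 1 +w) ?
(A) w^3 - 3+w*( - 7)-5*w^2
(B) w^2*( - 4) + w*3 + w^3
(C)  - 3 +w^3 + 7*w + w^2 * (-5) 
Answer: C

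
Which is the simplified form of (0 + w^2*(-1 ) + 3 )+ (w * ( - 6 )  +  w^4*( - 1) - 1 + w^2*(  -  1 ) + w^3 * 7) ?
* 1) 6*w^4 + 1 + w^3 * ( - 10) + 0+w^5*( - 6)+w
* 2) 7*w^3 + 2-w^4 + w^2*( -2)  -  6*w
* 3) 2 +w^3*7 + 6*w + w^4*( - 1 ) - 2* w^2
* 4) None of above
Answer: 2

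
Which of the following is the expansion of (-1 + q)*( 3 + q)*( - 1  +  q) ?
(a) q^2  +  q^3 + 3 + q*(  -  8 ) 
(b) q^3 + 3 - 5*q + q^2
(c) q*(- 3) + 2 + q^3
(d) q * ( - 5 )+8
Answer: b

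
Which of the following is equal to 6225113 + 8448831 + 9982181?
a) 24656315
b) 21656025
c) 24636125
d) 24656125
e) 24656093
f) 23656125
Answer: d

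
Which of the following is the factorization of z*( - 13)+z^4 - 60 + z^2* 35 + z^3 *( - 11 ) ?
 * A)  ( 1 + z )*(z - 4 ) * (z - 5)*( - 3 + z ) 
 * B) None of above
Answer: A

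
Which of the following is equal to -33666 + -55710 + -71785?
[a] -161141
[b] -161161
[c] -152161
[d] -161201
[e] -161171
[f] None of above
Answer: b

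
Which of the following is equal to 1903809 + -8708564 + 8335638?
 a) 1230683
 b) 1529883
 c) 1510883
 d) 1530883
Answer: d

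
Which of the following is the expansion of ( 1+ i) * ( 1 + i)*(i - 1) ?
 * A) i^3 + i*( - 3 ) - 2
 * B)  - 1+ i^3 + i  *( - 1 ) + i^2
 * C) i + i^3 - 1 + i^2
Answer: B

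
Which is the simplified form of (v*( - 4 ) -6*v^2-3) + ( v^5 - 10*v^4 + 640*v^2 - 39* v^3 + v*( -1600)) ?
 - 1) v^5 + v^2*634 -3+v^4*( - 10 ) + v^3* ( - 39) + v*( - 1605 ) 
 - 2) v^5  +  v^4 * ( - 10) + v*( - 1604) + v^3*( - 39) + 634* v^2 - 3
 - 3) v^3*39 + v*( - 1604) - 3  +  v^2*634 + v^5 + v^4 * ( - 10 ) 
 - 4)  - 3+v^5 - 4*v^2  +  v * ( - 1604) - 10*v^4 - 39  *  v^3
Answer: 2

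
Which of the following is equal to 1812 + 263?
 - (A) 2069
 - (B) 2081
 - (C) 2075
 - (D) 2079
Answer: C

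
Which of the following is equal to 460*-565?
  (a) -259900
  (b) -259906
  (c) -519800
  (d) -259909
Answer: a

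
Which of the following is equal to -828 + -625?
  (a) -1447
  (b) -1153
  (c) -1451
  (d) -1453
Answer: d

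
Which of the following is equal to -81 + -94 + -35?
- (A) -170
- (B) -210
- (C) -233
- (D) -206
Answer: B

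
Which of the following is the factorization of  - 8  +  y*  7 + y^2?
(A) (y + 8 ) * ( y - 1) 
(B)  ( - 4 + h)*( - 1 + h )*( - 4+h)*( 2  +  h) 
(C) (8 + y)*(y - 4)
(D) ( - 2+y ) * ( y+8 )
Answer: A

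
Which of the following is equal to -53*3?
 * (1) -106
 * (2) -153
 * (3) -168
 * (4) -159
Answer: 4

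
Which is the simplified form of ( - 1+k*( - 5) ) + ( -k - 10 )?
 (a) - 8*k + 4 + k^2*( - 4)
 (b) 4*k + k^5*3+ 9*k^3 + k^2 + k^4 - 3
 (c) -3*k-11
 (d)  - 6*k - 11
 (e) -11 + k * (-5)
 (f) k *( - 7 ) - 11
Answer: d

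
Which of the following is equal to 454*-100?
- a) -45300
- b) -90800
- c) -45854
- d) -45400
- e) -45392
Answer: d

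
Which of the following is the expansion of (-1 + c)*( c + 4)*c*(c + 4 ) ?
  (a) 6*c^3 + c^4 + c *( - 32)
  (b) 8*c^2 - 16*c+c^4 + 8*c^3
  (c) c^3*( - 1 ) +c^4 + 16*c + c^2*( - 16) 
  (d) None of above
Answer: d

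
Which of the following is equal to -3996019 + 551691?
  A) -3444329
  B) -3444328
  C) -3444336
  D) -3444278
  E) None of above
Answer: B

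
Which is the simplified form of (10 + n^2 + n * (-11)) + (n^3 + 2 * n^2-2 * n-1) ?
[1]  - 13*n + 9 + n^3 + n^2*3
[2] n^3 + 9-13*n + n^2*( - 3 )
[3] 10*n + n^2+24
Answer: 1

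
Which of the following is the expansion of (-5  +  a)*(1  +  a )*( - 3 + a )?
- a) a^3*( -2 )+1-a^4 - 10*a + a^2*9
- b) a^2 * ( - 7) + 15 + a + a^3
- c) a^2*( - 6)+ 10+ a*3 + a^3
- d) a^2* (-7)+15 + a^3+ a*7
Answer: d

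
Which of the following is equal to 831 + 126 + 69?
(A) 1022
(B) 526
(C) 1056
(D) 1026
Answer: D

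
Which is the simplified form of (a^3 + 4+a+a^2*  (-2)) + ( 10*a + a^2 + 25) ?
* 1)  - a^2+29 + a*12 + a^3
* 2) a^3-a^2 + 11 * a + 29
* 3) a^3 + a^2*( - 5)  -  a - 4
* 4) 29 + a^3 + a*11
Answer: 2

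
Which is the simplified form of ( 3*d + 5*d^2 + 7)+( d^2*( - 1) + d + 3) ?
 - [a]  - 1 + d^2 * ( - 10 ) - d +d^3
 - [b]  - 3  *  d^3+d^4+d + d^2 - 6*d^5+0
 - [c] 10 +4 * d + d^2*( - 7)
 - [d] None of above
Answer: d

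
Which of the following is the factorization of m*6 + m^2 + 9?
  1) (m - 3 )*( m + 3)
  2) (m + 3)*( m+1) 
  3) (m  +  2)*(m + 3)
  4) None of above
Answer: 4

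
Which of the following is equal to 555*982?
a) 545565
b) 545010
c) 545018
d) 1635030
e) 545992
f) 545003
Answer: b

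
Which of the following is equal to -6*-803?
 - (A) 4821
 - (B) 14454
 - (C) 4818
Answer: C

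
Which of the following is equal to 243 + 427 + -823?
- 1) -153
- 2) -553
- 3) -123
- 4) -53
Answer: 1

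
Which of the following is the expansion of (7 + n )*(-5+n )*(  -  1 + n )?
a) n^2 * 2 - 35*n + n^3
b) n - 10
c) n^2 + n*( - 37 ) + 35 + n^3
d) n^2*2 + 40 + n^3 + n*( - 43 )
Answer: c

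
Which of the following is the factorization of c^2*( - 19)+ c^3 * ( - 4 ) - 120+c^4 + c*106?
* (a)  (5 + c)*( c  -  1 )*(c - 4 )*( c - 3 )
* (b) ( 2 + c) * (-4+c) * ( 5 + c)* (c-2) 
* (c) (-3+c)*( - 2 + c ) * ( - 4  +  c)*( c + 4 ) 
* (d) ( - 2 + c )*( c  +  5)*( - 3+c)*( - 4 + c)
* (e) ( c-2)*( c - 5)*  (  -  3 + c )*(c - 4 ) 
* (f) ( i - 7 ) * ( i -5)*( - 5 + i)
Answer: d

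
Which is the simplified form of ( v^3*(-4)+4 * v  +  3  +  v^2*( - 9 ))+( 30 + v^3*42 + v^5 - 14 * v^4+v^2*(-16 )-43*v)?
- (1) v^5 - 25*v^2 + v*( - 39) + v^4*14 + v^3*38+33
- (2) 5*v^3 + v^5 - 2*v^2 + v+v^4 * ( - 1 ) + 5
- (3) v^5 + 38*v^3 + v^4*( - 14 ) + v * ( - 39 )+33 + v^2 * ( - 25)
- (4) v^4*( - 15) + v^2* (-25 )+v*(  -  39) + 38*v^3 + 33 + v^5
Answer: 3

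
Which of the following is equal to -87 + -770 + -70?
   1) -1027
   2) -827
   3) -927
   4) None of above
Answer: 3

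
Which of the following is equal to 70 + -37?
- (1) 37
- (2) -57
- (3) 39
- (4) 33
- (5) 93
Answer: 4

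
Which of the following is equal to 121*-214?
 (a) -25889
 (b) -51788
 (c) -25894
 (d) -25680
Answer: c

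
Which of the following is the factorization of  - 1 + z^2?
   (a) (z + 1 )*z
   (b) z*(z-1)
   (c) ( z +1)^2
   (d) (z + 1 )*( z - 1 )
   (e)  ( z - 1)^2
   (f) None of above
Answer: d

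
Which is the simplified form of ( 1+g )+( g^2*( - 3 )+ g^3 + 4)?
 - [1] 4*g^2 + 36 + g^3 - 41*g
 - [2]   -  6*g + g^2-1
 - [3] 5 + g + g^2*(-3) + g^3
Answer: 3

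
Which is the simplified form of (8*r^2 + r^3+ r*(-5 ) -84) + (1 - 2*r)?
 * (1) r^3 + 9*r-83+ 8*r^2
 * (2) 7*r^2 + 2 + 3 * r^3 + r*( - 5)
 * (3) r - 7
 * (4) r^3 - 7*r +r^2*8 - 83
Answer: 4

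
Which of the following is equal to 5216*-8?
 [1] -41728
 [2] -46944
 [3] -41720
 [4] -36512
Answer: 1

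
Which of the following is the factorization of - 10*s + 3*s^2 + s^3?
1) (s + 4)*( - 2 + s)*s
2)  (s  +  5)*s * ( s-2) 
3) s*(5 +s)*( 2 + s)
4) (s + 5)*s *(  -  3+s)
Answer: 2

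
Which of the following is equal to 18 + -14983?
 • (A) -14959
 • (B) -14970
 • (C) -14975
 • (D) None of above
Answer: D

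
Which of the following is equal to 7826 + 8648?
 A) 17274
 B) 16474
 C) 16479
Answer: B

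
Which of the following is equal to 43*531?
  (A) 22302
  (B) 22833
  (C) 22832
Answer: B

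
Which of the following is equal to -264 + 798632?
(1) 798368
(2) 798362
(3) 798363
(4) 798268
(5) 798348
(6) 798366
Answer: 1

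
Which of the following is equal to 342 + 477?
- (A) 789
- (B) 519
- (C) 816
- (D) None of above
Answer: D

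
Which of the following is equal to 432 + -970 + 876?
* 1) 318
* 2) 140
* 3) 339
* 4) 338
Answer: 4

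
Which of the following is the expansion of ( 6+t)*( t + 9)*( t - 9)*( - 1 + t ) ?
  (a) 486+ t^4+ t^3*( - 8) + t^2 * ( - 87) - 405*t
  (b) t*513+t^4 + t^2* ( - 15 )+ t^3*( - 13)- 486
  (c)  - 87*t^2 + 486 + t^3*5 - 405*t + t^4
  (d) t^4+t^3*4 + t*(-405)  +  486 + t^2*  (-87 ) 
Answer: c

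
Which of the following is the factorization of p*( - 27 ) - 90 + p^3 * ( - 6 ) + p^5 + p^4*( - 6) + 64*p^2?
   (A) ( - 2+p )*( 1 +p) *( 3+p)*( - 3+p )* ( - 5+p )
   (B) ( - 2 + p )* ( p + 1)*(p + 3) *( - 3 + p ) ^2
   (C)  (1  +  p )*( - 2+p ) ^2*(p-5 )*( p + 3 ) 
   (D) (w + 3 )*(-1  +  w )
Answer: A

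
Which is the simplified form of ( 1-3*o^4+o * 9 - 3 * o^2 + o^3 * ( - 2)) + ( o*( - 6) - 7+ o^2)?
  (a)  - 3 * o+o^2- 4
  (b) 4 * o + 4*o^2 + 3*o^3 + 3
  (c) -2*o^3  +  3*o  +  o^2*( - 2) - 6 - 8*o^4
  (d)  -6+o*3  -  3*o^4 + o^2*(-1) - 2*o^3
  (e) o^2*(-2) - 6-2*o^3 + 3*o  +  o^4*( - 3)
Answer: e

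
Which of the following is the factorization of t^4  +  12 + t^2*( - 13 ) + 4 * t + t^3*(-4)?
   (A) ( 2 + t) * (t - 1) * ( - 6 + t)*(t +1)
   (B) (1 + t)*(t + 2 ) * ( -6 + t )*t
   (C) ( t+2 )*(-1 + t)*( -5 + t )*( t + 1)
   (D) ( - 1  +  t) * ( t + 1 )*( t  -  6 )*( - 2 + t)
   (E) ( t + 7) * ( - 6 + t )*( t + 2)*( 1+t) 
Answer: A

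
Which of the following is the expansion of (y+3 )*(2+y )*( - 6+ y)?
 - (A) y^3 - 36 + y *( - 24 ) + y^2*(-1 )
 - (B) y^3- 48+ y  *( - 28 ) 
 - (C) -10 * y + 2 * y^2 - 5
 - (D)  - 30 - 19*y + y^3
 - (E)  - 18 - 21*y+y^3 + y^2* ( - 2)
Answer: A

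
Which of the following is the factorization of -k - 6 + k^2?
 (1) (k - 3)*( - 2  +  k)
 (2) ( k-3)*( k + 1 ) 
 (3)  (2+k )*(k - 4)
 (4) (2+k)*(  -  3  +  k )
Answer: 4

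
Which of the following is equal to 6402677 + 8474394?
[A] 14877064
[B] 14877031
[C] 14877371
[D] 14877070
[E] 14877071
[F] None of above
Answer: E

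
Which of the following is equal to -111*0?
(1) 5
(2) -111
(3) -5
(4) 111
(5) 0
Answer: 5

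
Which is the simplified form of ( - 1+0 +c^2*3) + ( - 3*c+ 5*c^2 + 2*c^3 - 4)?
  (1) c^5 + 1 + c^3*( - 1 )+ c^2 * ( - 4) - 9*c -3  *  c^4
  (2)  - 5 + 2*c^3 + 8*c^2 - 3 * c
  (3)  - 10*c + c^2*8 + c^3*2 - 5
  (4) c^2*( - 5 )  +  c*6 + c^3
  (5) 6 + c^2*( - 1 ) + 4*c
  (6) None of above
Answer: 2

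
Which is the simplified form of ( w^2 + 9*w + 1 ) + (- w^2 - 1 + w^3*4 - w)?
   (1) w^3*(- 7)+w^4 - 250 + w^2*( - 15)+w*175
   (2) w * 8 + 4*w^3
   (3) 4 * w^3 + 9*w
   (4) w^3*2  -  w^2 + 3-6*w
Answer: 2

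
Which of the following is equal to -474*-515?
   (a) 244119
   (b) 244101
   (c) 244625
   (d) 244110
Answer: d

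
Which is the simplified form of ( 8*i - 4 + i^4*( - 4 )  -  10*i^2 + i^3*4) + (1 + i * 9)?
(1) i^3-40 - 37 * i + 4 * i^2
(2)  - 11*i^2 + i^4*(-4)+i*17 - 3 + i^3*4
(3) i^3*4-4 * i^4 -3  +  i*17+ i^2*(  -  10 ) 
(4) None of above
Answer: 3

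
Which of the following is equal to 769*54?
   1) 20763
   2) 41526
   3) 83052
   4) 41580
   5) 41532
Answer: 2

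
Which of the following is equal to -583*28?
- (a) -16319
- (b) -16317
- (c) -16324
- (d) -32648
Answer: c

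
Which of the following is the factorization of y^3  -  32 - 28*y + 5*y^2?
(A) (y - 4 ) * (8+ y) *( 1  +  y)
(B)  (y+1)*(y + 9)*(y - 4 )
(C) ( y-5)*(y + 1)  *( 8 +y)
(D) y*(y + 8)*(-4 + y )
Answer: A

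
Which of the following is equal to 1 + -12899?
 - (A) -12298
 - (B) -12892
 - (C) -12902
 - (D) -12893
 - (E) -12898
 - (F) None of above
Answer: E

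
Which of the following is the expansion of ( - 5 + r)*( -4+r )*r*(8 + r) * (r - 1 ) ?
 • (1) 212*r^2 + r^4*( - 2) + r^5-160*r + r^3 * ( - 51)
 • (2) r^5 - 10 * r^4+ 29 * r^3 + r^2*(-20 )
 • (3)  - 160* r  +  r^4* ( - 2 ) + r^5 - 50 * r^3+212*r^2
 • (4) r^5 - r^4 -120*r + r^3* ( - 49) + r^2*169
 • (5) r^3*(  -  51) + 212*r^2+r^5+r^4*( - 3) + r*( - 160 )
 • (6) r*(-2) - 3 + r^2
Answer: 1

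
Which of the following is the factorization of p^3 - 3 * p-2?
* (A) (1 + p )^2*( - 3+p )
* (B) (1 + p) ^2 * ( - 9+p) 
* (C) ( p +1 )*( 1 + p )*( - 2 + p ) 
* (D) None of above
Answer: C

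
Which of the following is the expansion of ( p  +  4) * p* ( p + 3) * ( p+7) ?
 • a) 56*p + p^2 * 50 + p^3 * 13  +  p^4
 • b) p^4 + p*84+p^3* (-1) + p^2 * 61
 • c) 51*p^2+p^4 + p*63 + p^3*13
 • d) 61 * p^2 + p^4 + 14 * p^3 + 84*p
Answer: d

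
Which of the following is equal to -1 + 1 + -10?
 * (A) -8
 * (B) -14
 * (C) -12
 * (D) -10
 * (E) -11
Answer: D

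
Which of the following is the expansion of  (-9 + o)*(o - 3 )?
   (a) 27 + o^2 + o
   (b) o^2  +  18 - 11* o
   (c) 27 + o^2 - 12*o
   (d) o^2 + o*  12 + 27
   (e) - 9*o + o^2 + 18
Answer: c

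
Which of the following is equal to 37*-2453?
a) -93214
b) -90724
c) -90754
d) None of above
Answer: d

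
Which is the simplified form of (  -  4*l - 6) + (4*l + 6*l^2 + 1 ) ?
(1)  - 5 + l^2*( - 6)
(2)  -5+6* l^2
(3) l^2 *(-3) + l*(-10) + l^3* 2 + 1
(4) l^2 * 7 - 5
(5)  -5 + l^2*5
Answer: 2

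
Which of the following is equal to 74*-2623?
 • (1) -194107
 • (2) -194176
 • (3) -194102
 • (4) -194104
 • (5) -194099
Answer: 3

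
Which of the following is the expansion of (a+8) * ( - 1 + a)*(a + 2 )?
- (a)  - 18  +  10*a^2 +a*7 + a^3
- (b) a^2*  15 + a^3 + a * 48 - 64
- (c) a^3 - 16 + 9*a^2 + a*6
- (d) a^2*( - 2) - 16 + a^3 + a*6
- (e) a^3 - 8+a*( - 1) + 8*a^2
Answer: c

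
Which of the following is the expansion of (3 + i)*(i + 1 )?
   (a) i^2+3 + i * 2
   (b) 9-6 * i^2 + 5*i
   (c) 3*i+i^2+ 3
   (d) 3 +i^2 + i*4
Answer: d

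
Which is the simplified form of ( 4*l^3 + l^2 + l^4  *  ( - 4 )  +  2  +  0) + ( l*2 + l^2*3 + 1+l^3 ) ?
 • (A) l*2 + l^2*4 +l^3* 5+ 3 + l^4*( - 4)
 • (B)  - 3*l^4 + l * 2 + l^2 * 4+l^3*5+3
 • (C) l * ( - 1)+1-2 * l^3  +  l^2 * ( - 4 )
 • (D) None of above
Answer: A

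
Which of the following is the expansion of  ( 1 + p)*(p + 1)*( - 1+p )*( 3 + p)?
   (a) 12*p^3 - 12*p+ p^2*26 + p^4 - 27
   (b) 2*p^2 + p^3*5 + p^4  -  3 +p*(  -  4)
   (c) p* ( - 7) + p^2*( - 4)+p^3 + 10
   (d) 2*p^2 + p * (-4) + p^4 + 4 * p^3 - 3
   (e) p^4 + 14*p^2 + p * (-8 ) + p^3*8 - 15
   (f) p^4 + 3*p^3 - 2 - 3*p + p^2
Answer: d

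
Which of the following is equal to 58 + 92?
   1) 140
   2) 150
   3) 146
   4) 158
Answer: 2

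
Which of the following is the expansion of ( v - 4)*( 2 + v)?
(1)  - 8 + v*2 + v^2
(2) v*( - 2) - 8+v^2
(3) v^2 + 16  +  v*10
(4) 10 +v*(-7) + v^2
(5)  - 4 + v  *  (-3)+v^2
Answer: 2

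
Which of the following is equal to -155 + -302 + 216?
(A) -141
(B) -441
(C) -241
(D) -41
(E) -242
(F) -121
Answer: C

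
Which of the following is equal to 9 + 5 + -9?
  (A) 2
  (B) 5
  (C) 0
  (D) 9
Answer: B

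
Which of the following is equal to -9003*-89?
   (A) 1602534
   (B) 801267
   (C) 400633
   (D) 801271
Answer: B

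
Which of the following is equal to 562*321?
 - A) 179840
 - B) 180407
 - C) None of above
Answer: C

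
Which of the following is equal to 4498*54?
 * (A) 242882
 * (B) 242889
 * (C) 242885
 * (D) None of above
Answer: D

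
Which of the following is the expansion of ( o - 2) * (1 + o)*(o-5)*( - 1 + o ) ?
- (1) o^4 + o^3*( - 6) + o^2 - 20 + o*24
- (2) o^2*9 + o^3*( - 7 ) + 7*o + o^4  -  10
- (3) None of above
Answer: 2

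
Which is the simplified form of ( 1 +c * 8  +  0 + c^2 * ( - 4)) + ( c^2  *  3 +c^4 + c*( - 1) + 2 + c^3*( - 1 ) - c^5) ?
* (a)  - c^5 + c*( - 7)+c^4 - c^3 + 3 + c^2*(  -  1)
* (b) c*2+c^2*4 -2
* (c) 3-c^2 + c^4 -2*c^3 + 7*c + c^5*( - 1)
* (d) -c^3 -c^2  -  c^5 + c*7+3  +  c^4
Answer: d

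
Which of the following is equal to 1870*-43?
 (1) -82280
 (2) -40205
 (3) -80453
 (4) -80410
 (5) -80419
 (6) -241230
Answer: 4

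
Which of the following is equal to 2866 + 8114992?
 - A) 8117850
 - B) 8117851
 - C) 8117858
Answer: C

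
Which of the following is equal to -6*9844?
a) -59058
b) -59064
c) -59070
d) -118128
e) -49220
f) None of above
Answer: b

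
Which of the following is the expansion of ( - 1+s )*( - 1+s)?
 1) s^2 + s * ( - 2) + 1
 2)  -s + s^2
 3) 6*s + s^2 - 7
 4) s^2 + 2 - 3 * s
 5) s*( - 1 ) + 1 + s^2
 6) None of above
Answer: 1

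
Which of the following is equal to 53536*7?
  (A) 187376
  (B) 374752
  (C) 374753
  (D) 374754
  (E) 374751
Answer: B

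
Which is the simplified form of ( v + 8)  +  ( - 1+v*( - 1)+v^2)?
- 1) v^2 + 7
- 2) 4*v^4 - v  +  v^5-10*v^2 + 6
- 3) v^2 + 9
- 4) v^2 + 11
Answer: 1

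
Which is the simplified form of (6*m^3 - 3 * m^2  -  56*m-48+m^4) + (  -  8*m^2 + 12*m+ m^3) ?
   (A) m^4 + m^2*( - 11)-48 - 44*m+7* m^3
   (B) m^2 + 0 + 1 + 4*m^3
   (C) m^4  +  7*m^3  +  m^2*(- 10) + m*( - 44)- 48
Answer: A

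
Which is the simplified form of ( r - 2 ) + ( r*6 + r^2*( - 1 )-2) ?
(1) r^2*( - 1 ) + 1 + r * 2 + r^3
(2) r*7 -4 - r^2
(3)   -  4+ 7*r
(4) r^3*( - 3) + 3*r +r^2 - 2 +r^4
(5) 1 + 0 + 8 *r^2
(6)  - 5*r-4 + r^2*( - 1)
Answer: 2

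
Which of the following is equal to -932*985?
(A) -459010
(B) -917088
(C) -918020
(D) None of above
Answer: C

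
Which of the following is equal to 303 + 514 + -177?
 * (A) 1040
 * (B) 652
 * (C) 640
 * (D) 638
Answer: C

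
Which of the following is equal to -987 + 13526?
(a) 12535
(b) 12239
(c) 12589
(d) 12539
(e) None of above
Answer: d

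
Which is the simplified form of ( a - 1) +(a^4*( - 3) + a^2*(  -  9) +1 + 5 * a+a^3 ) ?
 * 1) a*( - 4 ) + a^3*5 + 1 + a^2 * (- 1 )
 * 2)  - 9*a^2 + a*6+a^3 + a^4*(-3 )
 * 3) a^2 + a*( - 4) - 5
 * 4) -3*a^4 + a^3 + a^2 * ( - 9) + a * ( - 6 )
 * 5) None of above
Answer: 2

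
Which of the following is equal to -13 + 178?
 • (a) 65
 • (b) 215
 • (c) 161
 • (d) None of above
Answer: d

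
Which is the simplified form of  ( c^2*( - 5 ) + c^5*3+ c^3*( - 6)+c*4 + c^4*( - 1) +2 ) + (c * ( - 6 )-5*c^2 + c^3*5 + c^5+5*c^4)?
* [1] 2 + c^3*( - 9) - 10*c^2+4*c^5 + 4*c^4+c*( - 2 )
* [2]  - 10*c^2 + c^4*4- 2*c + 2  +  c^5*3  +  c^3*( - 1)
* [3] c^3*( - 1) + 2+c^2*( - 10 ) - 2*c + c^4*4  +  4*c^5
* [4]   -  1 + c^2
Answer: 3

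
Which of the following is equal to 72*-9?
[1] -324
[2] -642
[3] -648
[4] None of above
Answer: 3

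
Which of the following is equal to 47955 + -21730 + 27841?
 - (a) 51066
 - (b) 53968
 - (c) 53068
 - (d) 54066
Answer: d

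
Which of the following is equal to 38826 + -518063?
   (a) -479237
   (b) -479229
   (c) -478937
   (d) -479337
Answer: a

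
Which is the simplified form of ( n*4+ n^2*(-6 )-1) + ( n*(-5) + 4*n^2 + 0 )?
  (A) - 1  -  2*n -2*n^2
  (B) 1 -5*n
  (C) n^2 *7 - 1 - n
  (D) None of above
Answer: D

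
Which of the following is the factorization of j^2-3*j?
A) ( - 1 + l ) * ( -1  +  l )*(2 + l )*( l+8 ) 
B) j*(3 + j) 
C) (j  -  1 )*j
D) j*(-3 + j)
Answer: D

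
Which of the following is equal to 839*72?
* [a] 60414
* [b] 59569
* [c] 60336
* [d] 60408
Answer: d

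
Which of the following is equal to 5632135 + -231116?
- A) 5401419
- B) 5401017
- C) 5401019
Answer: C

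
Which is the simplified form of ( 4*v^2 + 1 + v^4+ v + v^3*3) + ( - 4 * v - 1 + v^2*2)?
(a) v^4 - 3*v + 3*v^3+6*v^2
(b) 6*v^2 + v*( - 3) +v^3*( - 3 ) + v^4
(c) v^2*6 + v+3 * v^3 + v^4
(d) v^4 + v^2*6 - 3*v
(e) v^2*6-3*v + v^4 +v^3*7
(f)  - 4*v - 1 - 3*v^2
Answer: a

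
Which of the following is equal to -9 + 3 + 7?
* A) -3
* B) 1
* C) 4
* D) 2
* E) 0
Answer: B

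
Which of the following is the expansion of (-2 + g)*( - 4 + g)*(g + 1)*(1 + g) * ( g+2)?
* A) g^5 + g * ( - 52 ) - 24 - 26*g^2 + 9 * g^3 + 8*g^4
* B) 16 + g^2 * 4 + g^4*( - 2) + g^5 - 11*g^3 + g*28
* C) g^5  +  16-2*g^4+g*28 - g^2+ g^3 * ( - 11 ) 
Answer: B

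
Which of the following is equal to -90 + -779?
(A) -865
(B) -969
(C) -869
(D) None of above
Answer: C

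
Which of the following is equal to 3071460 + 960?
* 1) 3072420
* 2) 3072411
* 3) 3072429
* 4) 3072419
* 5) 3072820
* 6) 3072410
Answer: 1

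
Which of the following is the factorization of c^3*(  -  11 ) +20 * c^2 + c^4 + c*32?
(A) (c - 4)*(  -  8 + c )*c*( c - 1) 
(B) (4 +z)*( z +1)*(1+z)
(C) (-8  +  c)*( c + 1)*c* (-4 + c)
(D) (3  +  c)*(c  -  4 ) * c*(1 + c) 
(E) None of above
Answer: C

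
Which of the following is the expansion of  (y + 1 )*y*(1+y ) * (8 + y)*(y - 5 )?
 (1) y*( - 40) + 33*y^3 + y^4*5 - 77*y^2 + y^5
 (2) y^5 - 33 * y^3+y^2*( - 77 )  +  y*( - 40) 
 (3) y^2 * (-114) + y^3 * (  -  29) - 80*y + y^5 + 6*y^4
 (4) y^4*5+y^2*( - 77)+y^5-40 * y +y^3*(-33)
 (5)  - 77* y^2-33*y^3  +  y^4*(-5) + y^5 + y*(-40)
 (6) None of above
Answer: 4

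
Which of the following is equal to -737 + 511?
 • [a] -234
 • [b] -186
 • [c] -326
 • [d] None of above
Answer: d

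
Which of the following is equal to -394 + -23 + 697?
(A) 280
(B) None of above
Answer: A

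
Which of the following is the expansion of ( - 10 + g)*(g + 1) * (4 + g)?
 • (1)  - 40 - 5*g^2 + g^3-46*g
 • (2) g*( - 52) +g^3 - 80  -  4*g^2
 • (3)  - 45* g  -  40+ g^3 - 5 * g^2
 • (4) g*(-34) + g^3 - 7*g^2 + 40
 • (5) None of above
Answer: 1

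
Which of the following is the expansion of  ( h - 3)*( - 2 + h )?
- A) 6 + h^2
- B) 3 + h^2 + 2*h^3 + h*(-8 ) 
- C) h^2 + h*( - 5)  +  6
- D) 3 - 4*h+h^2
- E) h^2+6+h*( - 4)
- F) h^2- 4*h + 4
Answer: C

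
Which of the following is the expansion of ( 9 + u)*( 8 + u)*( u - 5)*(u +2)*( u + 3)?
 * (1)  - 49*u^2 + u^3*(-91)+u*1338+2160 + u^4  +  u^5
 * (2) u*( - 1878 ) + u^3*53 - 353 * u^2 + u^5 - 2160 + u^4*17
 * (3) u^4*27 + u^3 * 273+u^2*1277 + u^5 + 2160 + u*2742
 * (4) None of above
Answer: 2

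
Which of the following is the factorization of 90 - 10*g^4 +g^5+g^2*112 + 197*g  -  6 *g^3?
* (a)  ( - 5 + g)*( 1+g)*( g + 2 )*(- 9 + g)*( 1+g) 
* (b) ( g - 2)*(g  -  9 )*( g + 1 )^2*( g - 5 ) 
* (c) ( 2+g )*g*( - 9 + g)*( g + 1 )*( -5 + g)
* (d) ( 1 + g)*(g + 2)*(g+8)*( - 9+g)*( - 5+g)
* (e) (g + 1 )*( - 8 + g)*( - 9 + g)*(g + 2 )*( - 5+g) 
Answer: a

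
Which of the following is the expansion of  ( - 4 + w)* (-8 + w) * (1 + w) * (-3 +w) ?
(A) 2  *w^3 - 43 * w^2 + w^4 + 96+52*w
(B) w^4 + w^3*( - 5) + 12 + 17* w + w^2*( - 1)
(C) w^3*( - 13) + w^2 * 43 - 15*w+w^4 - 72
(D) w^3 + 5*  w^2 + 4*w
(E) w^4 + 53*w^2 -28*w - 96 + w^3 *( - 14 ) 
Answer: E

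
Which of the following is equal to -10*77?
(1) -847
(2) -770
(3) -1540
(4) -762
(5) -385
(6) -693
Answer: 2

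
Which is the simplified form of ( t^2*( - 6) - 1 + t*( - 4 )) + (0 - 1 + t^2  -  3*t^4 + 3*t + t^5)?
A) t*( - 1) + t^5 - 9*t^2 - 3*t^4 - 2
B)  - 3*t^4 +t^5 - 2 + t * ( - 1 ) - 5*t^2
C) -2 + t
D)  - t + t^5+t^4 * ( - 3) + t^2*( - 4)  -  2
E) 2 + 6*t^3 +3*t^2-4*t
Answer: B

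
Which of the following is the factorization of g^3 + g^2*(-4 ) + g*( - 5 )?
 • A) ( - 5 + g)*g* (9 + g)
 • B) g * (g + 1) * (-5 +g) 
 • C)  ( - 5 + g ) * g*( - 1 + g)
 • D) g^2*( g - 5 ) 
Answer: B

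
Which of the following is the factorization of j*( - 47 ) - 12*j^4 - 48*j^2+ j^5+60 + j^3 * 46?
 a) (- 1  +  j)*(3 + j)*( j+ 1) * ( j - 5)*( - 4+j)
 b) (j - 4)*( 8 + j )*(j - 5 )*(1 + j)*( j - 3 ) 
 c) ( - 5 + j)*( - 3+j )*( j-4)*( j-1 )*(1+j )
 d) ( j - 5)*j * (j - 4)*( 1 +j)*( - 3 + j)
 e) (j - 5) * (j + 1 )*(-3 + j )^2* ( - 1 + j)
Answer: c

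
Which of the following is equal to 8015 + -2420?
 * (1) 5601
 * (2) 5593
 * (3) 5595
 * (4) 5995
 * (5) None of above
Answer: 3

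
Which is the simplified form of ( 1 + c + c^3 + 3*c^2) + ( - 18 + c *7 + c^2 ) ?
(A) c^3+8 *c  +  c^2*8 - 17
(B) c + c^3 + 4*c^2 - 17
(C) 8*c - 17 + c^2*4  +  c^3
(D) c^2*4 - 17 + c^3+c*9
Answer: C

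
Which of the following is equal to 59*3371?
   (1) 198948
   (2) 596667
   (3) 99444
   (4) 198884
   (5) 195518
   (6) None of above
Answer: 6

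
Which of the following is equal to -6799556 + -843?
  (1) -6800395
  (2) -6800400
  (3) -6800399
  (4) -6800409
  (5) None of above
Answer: 3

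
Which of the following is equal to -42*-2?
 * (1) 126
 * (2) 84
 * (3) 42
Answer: 2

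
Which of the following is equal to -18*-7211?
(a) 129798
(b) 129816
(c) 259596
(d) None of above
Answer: a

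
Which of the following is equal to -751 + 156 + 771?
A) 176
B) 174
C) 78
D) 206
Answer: A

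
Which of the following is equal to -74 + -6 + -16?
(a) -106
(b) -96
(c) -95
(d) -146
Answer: b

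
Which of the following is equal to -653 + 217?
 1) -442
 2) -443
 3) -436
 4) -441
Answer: 3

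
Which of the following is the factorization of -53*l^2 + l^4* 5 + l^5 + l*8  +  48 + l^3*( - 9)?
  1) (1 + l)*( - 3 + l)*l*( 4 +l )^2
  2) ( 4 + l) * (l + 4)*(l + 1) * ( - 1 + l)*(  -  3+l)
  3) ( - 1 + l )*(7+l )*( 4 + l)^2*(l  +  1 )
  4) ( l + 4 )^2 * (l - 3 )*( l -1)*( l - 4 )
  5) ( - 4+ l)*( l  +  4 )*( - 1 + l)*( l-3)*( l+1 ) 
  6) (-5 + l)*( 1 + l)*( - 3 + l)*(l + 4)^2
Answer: 2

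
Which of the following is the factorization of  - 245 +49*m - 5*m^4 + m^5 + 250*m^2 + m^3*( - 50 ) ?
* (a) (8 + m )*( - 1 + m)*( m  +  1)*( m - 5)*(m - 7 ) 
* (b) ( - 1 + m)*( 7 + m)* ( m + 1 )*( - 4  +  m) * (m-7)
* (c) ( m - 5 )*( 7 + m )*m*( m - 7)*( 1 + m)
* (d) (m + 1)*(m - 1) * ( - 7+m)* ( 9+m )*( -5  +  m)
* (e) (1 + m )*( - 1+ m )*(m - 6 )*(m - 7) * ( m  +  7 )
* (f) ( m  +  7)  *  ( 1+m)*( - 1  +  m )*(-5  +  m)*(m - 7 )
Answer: f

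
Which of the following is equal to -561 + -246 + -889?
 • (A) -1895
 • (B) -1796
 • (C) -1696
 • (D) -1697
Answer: C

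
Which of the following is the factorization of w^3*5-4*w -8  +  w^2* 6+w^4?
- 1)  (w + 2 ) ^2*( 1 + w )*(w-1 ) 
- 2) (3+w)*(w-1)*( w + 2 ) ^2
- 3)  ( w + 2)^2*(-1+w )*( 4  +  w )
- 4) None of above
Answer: 4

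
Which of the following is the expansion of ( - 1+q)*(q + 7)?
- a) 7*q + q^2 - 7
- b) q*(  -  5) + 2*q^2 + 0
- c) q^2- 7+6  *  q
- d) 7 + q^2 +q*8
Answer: c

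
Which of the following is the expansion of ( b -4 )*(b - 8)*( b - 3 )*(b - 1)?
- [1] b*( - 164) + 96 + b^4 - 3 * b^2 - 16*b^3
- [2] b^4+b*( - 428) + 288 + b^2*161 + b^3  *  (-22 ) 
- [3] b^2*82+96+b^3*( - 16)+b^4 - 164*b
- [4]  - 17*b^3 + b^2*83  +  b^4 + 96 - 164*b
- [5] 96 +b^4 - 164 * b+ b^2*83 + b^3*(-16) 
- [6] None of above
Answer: 5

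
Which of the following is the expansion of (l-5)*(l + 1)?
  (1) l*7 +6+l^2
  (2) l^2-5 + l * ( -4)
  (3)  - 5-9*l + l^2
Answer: 2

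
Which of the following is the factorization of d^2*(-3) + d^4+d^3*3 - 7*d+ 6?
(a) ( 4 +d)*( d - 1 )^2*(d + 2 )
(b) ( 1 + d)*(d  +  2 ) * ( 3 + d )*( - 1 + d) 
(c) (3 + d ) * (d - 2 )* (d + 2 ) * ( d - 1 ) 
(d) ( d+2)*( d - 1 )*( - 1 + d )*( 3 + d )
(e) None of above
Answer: d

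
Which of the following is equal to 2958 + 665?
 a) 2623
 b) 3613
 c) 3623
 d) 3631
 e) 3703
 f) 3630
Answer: c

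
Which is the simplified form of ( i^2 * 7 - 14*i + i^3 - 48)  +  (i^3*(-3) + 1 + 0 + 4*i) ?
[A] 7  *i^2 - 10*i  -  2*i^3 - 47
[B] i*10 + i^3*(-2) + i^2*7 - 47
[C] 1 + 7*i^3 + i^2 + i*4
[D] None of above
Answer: A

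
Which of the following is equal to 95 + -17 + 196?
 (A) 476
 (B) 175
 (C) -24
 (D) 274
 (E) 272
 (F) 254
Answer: D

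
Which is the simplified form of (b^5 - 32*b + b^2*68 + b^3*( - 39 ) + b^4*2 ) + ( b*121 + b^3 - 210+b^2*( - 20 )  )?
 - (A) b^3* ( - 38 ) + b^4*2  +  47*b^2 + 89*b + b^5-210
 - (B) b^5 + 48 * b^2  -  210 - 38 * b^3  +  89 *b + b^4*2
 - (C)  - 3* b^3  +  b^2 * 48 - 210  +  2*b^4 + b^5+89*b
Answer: B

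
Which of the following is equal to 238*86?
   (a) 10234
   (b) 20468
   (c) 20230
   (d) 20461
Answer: b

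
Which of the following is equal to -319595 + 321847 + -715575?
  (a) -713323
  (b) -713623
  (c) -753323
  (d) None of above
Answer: a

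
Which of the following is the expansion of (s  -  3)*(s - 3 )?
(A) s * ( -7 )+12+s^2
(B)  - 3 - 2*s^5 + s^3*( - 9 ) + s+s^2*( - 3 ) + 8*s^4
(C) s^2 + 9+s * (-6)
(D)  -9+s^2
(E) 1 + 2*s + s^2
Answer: C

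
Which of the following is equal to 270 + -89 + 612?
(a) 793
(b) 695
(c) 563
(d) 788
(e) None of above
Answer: a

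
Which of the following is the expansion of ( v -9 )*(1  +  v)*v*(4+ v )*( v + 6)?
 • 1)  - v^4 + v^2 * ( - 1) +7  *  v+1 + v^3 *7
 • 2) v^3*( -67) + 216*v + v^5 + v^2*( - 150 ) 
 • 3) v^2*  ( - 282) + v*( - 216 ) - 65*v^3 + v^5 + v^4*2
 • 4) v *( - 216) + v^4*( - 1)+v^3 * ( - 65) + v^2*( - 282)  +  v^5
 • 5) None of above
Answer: 3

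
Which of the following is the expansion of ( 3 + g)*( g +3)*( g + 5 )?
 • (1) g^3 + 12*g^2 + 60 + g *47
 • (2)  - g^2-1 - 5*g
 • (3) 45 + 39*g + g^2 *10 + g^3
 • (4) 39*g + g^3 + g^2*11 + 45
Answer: 4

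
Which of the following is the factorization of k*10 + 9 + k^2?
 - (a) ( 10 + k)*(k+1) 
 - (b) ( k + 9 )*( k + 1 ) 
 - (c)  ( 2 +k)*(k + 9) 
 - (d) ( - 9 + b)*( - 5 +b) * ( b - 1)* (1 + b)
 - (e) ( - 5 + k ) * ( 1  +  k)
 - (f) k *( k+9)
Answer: b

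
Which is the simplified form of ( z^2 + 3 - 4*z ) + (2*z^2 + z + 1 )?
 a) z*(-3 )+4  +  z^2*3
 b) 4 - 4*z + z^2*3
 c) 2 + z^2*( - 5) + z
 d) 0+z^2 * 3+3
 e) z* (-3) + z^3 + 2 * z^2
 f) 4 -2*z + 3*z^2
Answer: a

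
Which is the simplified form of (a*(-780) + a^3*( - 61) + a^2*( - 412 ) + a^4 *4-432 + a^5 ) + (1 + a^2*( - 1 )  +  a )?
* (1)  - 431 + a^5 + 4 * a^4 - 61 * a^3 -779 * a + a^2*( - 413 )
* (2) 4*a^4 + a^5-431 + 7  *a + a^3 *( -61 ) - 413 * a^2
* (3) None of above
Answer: 1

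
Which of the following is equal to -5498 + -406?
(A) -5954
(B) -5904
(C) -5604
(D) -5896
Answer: B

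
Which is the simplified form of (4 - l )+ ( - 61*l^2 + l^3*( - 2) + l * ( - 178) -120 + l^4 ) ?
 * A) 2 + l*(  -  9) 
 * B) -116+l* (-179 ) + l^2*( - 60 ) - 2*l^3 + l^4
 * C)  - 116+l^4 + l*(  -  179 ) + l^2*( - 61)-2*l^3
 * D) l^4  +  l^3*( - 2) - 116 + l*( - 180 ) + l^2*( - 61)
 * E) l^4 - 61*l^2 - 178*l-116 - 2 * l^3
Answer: C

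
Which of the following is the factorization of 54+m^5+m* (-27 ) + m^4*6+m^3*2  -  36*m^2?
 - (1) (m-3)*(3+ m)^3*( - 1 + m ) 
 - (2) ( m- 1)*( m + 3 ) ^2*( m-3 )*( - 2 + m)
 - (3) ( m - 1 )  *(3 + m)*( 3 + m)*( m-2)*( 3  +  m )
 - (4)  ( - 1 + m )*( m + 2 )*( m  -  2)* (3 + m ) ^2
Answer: 3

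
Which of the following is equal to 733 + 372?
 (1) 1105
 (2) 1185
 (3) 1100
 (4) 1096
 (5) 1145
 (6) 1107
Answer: 1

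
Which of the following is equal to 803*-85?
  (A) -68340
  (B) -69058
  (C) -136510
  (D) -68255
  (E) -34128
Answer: D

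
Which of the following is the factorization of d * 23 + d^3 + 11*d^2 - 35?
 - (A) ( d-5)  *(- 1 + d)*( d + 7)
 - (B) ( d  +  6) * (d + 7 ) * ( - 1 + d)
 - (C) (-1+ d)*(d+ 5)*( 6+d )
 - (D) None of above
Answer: D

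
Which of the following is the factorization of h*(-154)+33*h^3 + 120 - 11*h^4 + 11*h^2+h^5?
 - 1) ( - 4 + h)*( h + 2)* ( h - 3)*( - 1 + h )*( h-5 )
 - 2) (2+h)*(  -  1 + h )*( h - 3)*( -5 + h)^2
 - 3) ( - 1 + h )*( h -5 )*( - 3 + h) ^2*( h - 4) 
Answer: 1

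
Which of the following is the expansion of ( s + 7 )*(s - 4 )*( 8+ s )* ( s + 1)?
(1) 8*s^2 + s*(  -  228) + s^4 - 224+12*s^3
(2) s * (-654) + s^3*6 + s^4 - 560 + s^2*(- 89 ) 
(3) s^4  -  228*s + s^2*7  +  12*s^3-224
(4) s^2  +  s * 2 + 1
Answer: 3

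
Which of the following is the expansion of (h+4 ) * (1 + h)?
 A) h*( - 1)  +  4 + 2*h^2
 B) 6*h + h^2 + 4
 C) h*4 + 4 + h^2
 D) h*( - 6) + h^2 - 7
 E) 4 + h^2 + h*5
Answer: E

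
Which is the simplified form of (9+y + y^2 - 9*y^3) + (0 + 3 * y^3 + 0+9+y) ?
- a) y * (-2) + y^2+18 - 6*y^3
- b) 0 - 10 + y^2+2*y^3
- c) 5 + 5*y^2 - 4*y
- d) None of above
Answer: d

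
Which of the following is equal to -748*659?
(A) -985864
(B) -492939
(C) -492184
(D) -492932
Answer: D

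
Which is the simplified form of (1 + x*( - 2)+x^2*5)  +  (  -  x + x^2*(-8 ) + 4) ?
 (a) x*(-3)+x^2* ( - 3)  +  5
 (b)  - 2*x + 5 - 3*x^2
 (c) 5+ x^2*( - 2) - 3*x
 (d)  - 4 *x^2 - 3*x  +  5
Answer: a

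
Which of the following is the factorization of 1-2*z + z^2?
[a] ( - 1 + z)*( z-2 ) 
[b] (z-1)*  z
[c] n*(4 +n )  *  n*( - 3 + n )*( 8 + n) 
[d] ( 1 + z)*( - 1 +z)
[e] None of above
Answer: e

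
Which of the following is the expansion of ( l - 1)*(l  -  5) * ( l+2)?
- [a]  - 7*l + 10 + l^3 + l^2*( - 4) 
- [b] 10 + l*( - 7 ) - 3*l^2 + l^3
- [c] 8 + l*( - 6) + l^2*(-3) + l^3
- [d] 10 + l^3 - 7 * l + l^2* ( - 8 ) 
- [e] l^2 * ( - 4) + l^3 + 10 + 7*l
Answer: a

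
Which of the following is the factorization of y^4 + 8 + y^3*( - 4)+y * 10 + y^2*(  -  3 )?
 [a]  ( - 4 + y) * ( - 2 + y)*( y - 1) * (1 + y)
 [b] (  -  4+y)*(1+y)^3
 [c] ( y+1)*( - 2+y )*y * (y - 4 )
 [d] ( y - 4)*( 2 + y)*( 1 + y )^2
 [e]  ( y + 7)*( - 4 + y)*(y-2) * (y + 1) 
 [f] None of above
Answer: f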